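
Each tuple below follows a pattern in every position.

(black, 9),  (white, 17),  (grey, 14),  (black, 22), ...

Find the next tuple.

(white, 19)

Shade — repeats black → white → grey: black, white, grey, black → white.
Second value: alternating steps +8, −3, +8, −3, …; 9, 17, 14, 22 → 19.
Putting it together: (white, 19).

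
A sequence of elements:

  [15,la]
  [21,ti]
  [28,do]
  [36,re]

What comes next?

[45,mi]

First entry: differences are 6, 7, 8, … (increasing by 1 each time), so 15, 21, 28, 36 → 45.
Note goes la, ti, do, re → mi (runs through the solfège scale do→ti).
So the next element is [45,mi].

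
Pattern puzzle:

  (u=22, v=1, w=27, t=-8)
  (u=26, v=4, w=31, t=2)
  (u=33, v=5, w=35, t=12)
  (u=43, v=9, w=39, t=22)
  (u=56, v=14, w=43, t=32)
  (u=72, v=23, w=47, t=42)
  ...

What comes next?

U — differences are 4, 7, 10, … (increasing by 3 each time): 22, 26, 33, 43, 56, 72 → 91.
V goes 1, 4, 5, 9, 14, 23 → 37 (each term is the sum of the two before it).
W: +4 each step, so 27, 31, 35, 39, 43, 47 → 51.
T goes -8, 2, 12, 22, 32, 42 → 52 (+10 each step).
Combining the parts gives (u=91, v=37, w=51, t=52).

(u=91, v=37, w=51, t=52)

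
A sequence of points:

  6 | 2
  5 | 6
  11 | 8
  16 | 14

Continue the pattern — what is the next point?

27 | 22

First part: 6, 5, 11, 16 → 27 (each term is the sum of the two before it).
Second part: 2, 6, 8, 14 → 22 (each term is the sum of the two before it).
Putting it together: 27 | 22.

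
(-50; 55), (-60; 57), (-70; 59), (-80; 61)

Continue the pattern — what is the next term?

First coordinate: −10 each step; -50, -60, -70, -80 → -90.
Second coordinate: 55, 57, 59, 61 → 63 (+2 each step).
Putting it together: (-90; 63).

(-90; 63)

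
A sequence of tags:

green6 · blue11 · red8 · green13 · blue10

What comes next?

red15

Colour: green, blue, red, green, blue → red (repeats green → blue → red).
Second component: alternating steps +5, −3, +5, −3, …; 6, 11, 8, 13, 10 → 15.
Combining the parts gives red15.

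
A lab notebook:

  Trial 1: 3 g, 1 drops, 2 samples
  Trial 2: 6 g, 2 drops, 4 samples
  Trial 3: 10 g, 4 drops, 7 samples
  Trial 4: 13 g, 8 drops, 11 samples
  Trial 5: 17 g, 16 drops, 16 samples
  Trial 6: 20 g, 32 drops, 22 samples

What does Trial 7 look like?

24 g, 64 drops, 29 samples

For the g, alternating steps +3, +4, +3, +4, …: 3, 6, 10, 13, 17, 20 → 24.
Drops: ×2 each step; 1, 2, 4, 8, 16, 32 → 64.
Samples — differences are 2, 3, 4, … (increasing by 1 each time): 2, 4, 7, 11, 16, 22 → 29.
Combining the parts gives 24 g, 64 drops, 29 samples.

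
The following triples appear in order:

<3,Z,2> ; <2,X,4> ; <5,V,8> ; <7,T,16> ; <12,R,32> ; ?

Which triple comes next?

<19,P,64>

First component: each term is the sum of the two before it, so 3, 2, 5, 7, 12 → 19.
For the letter, letters move back 2 places in the alphabet: Z, X, V, T, R → P.
For the third component, ×2 each step: 2, 4, 8, 16, 32 → 64.
So the next triple is <19,P,64>.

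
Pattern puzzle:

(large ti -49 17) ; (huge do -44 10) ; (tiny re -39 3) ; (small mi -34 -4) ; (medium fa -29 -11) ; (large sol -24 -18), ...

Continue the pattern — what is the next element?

Size — repeats large → huge → tiny → small → medium: large, huge, tiny, small, medium, large → huge.
Note — runs through the solfège scale do→ti: ti, do, re, mi, fa, sol → la.
Third component goes -49, -44, -39, -34, -29, -24 → -19 (+5 each step).
Fourth component — −7 each step: 17, 10, 3, -4, -11, -18 → -25.
Combining the parts gives (huge la -19 -25).

(huge la -19 -25)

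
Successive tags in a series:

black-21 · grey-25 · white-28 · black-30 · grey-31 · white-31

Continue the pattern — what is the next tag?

Shade: repeats black → grey → white; black, grey, white, black, grey, white → black.
Second component: differences are 4, 3, 2, … (decreasing by 1 each time); 21, 25, 28, 30, 31, 31 → 30.
Combining the parts gives black-30.

black-30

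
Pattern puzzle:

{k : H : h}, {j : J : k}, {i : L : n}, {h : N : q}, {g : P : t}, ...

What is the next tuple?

{f : R : w}

First letter: letters move back 1 place in the alphabet; k, j, i, h, g → f.
Second letter: H, J, L, N, P → R (letters move forward 2 places in the alphabet).
Third letter: letters move forward 3 places in the alphabet; h, k, n, q, t → w.
Combining the parts gives {f : R : w}.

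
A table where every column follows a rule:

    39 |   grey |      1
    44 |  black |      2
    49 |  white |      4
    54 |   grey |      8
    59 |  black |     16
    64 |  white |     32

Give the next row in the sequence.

First component: 39, 44, 49, 54, 59, 64 → 69 (+5 each step).
Shade — repeats grey → black → white: grey, black, white, grey, black, white → grey.
Third component goes 1, 2, 4, 8, 16, 32 → 64 (×2 each step).
Combining the parts gives 69  grey  64.

69  grey  64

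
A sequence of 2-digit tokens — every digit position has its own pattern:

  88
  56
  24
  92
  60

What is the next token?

38

First digit — −3 each step, mod 10: 8, 5, 2, 9, 6 → 3.
Second digit — −2 each step, mod 10: 8, 6, 4, 2, 0 → 8.
Putting it together: 38.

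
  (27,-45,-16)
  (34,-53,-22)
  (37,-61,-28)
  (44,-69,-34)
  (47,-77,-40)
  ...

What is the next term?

First coordinate — alternating steps +7, +3, +7, +3, …: 27, 34, 37, 44, 47 → 54.
Second coordinate: −8 each step, so -45, -53, -61, -69, -77 → -85.
Third coordinate: −6 each step, so -16, -22, -28, -34, -40 → -46.
So the next term is (54,-85,-46).

(54,-85,-46)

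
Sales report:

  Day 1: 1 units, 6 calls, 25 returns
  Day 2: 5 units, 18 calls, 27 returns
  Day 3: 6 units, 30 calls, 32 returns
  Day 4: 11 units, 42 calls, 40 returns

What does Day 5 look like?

Units: 1, 5, 6, 11 → 17 (each term is the sum of the two before it).
Calls: +12 each step, so 6, 18, 30, 42 → 54.
Returns: differences are 2, 5, 8, … (increasing by 3 each time), so 25, 27, 32, 40 → 51.
So the next record is 17 units, 54 calls, 51 returns.

17 units, 54 calls, 51 returns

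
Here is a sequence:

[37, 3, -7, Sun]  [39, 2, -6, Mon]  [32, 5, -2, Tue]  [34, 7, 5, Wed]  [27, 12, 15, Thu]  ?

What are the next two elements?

[29, 19, 28, Fri], [22, 31, 44, Sat]

First slot: alternating steps +2, −7, +2, −7, …, so 37, 39, 32, 34, 27 → 29 → 22.
Second slot — each term is the sum of the two before it: 3, 2, 5, 7, 12 → 19 → 31.
Third slot: differences are 1, 4, 7, … (increasing by 3 each time), so -7, -6, -2, 5, 15 → 28 → 44.
For the day, runs through the weekdays Mon→Sun: Sun, Mon, Tue, Wed, Thu → Fri → Sat.
So the next two elements are [29, 19, 28, Fri] and [22, 31, 44, Sat].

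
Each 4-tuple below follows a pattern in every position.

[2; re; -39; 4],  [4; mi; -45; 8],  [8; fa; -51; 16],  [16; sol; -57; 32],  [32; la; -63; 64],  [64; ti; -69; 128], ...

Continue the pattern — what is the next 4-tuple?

[128; do; -75; 256]

First slot: ×2 each step, so 2, 4, 8, 16, 32, 64 → 128.
Note: runs through the solfège scale do→ti; re, mi, fa, sol, la, ti → do.
Third slot — −6 each step: -39, -45, -51, -57, -63, -69 → -75.
Fourth slot — always 2 × the first slot: 4, 8, 16, 32, 64, 128 → 256.
So the next 4-tuple is [128; do; -75; 256].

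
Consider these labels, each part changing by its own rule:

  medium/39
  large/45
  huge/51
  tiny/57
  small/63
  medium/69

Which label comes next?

Size: repeats medium → large → huge → tiny → small, so medium, large, huge, tiny, small, medium → large.
Second component — +6 each step: 39, 45, 51, 57, 63, 69 → 75.
Combining the parts gives large/75.

large/75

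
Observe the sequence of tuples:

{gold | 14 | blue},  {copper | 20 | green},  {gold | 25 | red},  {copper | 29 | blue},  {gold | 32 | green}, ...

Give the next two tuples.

{copper | 34 | red}, {gold | 35 | blue}

Metal: alternates gold ↔ copper; gold, copper, gold, copper, gold → copper → gold.
For the second part, differences are 6, 5, 4, … (decreasing by 1 each time): 14, 20, 25, 29, 32 → 34 → 35.
Colour — repeats blue → green → red: blue, green, red, blue, green → red → blue.
So the next two tuples are {copper | 34 | red} and {gold | 35 | blue}.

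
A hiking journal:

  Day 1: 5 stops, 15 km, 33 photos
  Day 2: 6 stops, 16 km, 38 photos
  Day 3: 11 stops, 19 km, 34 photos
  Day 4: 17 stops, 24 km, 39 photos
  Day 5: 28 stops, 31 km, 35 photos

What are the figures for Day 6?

45 stops, 40 km, 40 photos

Stops: each term is the sum of the two before it, so 5, 6, 11, 17, 28 → 45.
For the km, differences are 1, 3, 5, … (increasing by 2 each time): 15, 16, 19, 24, 31 → 40.
Photos — alternating steps +5, −4, +5, −4, …: 33, 38, 34, 39, 35 → 40.
Combining the parts gives 45 stops, 40 km, 40 photos.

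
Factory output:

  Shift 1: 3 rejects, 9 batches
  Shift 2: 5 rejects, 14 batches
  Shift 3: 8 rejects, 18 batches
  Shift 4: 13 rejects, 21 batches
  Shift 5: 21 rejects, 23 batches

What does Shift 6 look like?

34 rejects, 24 batches

Rejects: each term is the sum of the two before it; 3, 5, 8, 13, 21 → 34.
Batches: differences are 5, 4, 3, … (decreasing by 1 each time), so 9, 14, 18, 21, 23 → 24.
Putting it together: 34 rejects, 24 batches.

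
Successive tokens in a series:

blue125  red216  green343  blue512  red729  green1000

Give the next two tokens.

blue1331, red1728

Colour: blue, red, green, blue, red, green → blue → red (repeats blue → red → green).
Second component: perfect cubes: 5³, 6³, 7³, …; 125, 216, 343, 512, 729, 1000 → 1331 → 1728.
Putting the parts together: blue1331 and then red1728.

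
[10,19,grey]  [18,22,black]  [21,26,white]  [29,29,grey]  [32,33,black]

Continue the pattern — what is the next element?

[40,36,white]

First value: 10, 18, 21, 29, 32 → 40 (alternating steps +8, +3, +8, +3, …).
Second value — alternating steps +3, +4, +3, +4, …: 19, 22, 26, 29, 33 → 36.
Shade goes grey, black, white, grey, black → white (repeats grey → black → white).
Putting it together: [40,36,white].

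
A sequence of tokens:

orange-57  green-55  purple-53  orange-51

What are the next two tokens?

green-49 then purple-47

Colour: repeats orange → green → purple, so orange, green, purple, orange → green → purple.
Second component: 57, 55, 53, 51 → 49 → 47 (−2 each step).
Putting the parts together: green-49 and then purple-47.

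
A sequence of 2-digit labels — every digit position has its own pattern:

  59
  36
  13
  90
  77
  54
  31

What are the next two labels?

First digit: 5, 3, 1, 9, 7, 5, 3 → 1 → 9 (−2 each step, mod 10).
Second digit: −3 each step, mod 10, so 9, 6, 3, 0, 7, 4, 1 → 8 → 5.
Putting the parts together: 18 and then 95.

18, 95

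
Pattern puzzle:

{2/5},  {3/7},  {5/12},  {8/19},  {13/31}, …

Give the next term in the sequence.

For the first part, each term is the sum of the two before it: 2, 3, 5, 8, 13 → 21.
Second part: 5, 7, 12, 19, 31 → 50 (each term is the sum of the two before it).
Putting it together: {21/50}.

{21/50}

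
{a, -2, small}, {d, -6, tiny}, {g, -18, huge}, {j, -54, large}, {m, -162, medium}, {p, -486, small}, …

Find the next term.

For the letter, letters move forward 3 places in the alphabet: a, d, g, j, m, p → s.
Second component — ×3 each step: -2, -6, -18, -54, -162, -486 → -1458.
Size: repeats small → tiny → huge → large → medium, so small, tiny, huge, large, medium, small → tiny.
Combining the parts gives {s, -1458, tiny}.

{s, -1458, tiny}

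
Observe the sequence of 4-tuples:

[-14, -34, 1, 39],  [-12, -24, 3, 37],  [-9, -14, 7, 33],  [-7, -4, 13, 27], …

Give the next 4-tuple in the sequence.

First value: alternating steps +2, +3, +2, +3, …, so -14, -12, -9, -7 → -4.
For the second value, +10 each step: -34, -24, -14, -4 → 6.
For the third value, differences are 2, 4, 6, … (increasing by 2 each time): 1, 3, 7, 13 → 21.
Fourth value — together with the third value always sums to 40: 39, 37, 33, 27 → 19.
Combining the parts gives [-4, 6, 21, 19].

[-4, 6, 21, 19]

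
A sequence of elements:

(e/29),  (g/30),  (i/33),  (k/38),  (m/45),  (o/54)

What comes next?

Letter goes e, g, i, k, m, o → q (letters move forward 2 places in the alphabet).
Second coordinate: differences are 1, 3, 5, … (increasing by 2 each time), so 29, 30, 33, 38, 45, 54 → 65.
Combining the parts gives (q/65).

(q/65)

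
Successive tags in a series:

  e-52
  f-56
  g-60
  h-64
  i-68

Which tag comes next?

Letter goes e, f, g, h, i → j (letters move forward 1 place in the alphabet).
Second component goes 52, 56, 60, 64, 68 → 72 (+4 each step).
Putting it together: j-72.

j-72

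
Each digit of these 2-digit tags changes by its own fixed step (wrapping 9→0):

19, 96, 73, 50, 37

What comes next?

First digit goes 1, 9, 7, 5, 3 → 1 (−2 each step, mod 10).
Second digit — −3 each step, mod 10: 9, 6, 3, 0, 7 → 4.
Combining the parts gives 14.

14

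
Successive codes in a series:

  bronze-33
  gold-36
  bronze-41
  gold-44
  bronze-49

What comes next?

gold-52

For the rank, alternates bronze ↔ gold: bronze, gold, bronze, gold, bronze → gold.
Second component: alternating steps +3, +5, +3, +5, …, so 33, 36, 41, 44, 49 → 52.
Putting it together: gold-52.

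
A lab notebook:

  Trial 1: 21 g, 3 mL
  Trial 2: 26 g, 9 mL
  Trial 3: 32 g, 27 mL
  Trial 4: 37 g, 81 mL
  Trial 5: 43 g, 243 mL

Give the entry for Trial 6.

G: alternating steps +5, +6, +5, +6, …, so 21, 26, 32, 37, 43 → 48.
ML — ×3 each step: 3, 9, 27, 81, 243 → 729.
So the next line is 48 g, 729 mL.

48 g, 729 mL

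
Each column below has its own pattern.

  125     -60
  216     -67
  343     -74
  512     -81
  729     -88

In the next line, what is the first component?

1000

First component: perfect cubes: 5³, 6³, 7³, …; 125, 216, 343, 512, 729 → 1000.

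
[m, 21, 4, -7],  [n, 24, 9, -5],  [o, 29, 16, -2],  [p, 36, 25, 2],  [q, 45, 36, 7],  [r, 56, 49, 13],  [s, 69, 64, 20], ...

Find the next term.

[t, 84, 81, 28]

Letter: letters move forward 1 place in the alphabet; m, n, o, p, q, r, s → t.
Second part: 21, 24, 29, 36, 45, 56, 69 → 84 (differences are 3, 5, 7, … (increasing by 2 each time)).
Third part: perfect squares: 2², 3², 4², …; 4, 9, 16, 25, 36, 49, 64 → 81.
Fourth part: differences are 2, 3, 4, … (increasing by 1 each time), so -7, -5, -2, 2, 7, 13, 20 → 28.
Combining the parts gives [t, 84, 81, 28].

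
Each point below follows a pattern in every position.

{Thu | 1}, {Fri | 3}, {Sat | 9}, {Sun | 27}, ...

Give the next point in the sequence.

Day: Thu, Fri, Sat, Sun → Mon (runs through the weekdays Mon→Sun).
Second part goes 1, 3, 9, 27 → 81 (×3 each step).
Combining the parts gives {Mon | 81}.

{Mon | 81}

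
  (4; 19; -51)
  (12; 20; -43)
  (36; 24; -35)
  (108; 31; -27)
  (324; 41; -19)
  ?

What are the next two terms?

(972; 54; -11), (2916; 70; -3)

First entry goes 4, 12, 36, 108, 324 → 972 → 2916 (×3 each step).
Second entry: differences are 1, 4, 7, … (increasing by 3 each time); 19, 20, 24, 31, 41 → 54 → 70.
Third entry goes -51, -43, -35, -27, -19 → -11 → -3 (+8 each step).
So the next two terms are (972; 54; -11) and (2916; 70; -3).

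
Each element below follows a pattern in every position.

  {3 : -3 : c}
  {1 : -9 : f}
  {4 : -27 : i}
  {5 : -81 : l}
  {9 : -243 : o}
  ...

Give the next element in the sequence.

First slot goes 3, 1, 4, 5, 9 → 14 (each term is the sum of the two before it).
Second slot — ×3 each step: -3, -9, -27, -81, -243 → -729.
Letter: letters move forward 3 places in the alphabet, so c, f, i, l, o → r.
Combining the parts gives {14 : -729 : r}.

{14 : -729 : r}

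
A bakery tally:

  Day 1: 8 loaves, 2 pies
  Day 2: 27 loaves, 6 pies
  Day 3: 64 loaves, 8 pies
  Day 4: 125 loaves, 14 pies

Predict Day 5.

216 loaves, 22 pies

For the loaves, perfect cubes: 2³, 3³, 4³, …: 8, 27, 64, 125 → 216.
Pies — each term is the sum of the two before it: 2, 6, 8, 14 → 22.
Putting it together: 216 loaves, 22 pies.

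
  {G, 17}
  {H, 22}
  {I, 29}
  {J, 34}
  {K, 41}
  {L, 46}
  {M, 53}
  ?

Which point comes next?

{N, 58}

Letter: letters move forward 1 place in the alphabet; G, H, I, J, K, L, M → N.
Second part: alternating steps +5, +7, +5, +7, …; 17, 22, 29, 34, 41, 46, 53 → 58.
So the next point is {N, 58}.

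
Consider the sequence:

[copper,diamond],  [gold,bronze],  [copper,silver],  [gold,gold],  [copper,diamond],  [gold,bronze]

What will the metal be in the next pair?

copper

Metal: alternates copper ↔ gold, so copper, gold, copper, gold, copper, gold → copper.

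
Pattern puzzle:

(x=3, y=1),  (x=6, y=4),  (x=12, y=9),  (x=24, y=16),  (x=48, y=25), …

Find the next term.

For the x, ×2 each step: 3, 6, 12, 24, 48 → 96.
Y — perfect squares: 1², 2², 3², …: 1, 4, 9, 16, 25 → 36.
So the next term is (x=96, y=36).

(x=96, y=36)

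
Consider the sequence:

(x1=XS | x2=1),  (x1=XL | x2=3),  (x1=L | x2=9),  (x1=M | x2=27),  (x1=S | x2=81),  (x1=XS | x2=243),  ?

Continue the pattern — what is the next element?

(x1=XL | x2=729)

X1: repeats XS → XL → L → M → S; XS, XL, L, M, S, XS → XL.
X2 — ×3 each step: 1, 3, 9, 27, 81, 243 → 729.
Combining the parts gives (x1=XL | x2=729).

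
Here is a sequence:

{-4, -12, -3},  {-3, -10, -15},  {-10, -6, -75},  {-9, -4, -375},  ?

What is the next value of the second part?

For the second part, alternating steps +2, +4, +2, +4, …: -12, -10, -6, -4 → 0.

0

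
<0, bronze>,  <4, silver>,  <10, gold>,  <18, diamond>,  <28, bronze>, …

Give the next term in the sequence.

<40, silver>

First value — differences are 4, 6, 8, … (increasing by 2 each time): 0, 4, 10, 18, 28 → 40.
Rank: bronze, silver, gold, diamond, bronze → silver (repeats bronze → silver → gold → diamond).
Combining the parts gives <40, silver>.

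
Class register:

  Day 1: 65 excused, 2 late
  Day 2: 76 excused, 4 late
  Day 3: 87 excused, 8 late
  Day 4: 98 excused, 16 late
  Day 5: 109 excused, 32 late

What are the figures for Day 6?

120 excused, 64 late

For the excused, +11 each step: 65, 76, 87, 98, 109 → 120.
Late goes 2, 4, 8, 16, 32 → 64 (×2 each step).
Combining the parts gives 120 excused, 64 late.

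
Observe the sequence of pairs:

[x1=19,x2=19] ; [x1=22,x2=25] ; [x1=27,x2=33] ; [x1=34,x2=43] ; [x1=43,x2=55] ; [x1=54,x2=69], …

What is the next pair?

X1: differences are 3, 5, 7, … (increasing by 2 each time); 19, 22, 27, 34, 43, 54 → 67.
For the x2, differences are 6, 8, 10, … (increasing by 2 each time): 19, 25, 33, 43, 55, 69 → 85.
Combining the parts gives [x1=67,x2=85].

[x1=67,x2=85]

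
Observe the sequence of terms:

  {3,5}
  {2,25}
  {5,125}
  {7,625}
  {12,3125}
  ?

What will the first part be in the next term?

19

First part: 3, 2, 5, 7, 12 → 19 (each term is the sum of the two before it).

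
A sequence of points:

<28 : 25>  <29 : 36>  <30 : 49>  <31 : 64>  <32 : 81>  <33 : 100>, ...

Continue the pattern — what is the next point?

First entry goes 28, 29, 30, 31, 32, 33 → 34 (+1 each step).
Second entry: 25, 36, 49, 64, 81, 100 → 121 (perfect squares: 5², 6², 7², …).
Putting it together: <34 : 121>.

<34 : 121>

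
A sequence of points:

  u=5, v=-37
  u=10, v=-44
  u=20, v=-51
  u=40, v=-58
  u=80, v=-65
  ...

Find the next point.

u=160, v=-72

U: 5, 10, 20, 40, 80 → 160 (×2 each step).
V — −7 each step: -37, -44, -51, -58, -65 → -72.
Combining the parts gives u=160, v=-72.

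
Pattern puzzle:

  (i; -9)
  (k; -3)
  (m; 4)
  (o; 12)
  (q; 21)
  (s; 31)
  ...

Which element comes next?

Letter: letters move forward 2 places in the alphabet; i, k, m, o, q, s → u.
Second component: differences are 6, 7, 8, … (increasing by 1 each time); -9, -3, 4, 12, 21, 31 → 42.
Putting it together: (u; 42).

(u; 42)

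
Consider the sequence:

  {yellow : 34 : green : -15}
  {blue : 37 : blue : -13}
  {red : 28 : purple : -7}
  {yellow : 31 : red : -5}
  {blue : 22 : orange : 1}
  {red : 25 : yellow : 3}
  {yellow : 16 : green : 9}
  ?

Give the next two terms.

{blue : 19 : blue : 11}, {red : 10 : purple : 17}

First colour: repeats yellow → blue → red; yellow, blue, red, yellow, blue, red, yellow → blue → red.
Second coordinate: 34, 37, 28, 31, 22, 25, 16 → 19 → 10 (alternating steps +3, −9, +3, −9, …).
Second colour — repeats green → blue → purple → red → orange → yellow: green, blue, purple, red, orange, yellow, green → blue → purple.
Fourth coordinate: -15, -13, -7, -5, 1, 3, 9 → 11 → 17 (alternating steps +2, +6, +2, +6, …).
Putting the parts together: {blue : 19 : blue : 11} and then {red : 10 : purple : 17}.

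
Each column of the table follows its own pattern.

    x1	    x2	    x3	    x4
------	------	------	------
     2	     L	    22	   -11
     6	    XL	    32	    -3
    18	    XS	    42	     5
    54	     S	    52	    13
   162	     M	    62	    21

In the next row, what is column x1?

Column x1: ×3 each step, so 2, 6, 18, 54, 162 → 486.

486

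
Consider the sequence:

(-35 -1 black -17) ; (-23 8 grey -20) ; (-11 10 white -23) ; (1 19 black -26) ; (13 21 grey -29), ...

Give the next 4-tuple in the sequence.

(25 30 white -32)

First value: +12 each step, so -35, -23, -11, 1, 13 → 25.
Second value: -1, 8, 10, 19, 21 → 30 (alternating steps +9, +2, +9, +2, …).
Shade: repeats black → grey → white; black, grey, white, black, grey → white.
For the fourth value, −3 each step: -17, -20, -23, -26, -29 → -32.
Combining the parts gives (25 30 white -32).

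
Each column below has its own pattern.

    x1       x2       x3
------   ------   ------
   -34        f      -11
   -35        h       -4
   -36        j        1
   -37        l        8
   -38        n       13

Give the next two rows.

-39  p  20; -40  r  25

Column x1: −1 each step, so -34, -35, -36, -37, -38 → -39 → -40.
For the column x2, letters move forward 2 places in the alphabet: f, h, j, l, n → p → r.
Column x3 — alternating steps +7, +5, +7, +5, …: -11, -4, 1, 8, 13 → 20 → 25.
Putting the parts together: -39  p  20 and then -40  r  25.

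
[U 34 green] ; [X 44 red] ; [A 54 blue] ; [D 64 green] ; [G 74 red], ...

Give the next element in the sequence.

[J 84 blue]

For the letter, letters move forward 3 places in the alphabet, wrapping Z→A: U, X, A, D, G → J.
Second value — +10 each step: 34, 44, 54, 64, 74 → 84.
Colour — repeats green → red → blue: green, red, blue, green, red → blue.
Putting it together: [J 84 blue].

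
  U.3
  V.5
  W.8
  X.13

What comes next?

For the letter, letters move forward 1 place in the alphabet: U, V, W, X → Y.
Second component: each term is the sum of the two before it, so 3, 5, 8, 13 → 21.
So the next code is Y.21.

Y.21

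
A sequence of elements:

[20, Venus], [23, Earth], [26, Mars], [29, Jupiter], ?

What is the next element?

[32, Saturn]

First part — +3 each step: 20, 23, 26, 29 → 32.
Planet: Venus, Earth, Mars, Jupiter → Saturn (runs through the planets Mercury→Neptune).
Combining the parts gives [32, Saturn].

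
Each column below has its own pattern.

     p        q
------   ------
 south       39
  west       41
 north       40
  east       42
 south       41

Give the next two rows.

For the column p, repeats south → west → north → east: south, west, north, east, south → west → north.
Column q: 39, 41, 40, 42, 41 → 43 → 42 (alternating steps +2, −1, +2, −1, …).
So the next two rows are west  43 and north  42.

west  43; north  42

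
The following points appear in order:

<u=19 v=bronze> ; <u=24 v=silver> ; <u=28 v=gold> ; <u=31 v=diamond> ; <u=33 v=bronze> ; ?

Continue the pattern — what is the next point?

<u=34 v=silver>

For the u, differences are 5, 4, 3, … (decreasing by 1 each time): 19, 24, 28, 31, 33 → 34.
For the v, repeats bronze → silver → gold → diamond: bronze, silver, gold, diamond, bronze → silver.
Combining the parts gives <u=34 v=silver>.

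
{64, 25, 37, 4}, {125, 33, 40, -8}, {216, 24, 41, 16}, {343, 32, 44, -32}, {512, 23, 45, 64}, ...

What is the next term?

First coordinate: 64, 125, 216, 343, 512 → 729 (perfect cubes: 4³, 5³, 6³, …).
Second coordinate: alternating steps +8, −9, +8, −9, …, so 25, 33, 24, 32, 23 → 31.
Third coordinate — alternating steps +3, +1, +3, +1, …: 37, 40, 41, 44, 45 → 48.
Fourth coordinate: ×(-2) each step; 4, -8, 16, -32, 64 → -128.
So the next term is {729, 31, 48, -128}.

{729, 31, 48, -128}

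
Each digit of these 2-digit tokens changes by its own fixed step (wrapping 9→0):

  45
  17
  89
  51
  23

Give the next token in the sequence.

First digit goes 4, 1, 8, 5, 2 → 9 (−3 each step, mod 10).
Second digit — +2 each step, mod 10: 5, 7, 9, 1, 3 → 5.
So the next token is 95.

95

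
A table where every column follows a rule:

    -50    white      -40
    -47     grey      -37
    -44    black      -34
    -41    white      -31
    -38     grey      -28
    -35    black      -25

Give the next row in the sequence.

-32  white  -22

First component: -50, -47, -44, -41, -38, -35 → -32 (+3 each step).
Shade goes white, grey, black, white, grey, black → white (repeats white → grey → black).
Third component: always 10 more than the first component, so -40, -37, -34, -31, -28, -25 → -22.
Putting it together: -32  white  -22.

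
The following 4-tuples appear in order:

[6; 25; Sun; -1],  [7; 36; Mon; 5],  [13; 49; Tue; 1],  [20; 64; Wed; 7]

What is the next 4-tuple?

[33; 81; Thu; 3]

First slot: each term is the sum of the two before it, so 6, 7, 13, 20 → 33.
Second slot goes 25, 36, 49, 64 → 81 (perfect squares: 5², 6², 7², …).
Day goes Sun, Mon, Tue, Wed → Thu (runs through the weekdays Mon→Sun).
Fourth slot: alternating steps +6, −4, +6, −4, …; -1, 5, 1, 7 → 3.
So the next 4-tuple is [33; 81; Thu; 3].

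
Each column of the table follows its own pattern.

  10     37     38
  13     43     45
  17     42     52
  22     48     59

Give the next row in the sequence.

First component: 10, 13, 17, 22 → 28 (differences are 3, 4, 5, … (increasing by 1 each time)).
For the second component, alternating steps +6, −1, +6, −1, …: 37, 43, 42, 48 → 47.
For the third component, +7 each step: 38, 45, 52, 59 → 66.
Putting it together: 28  47  66.

28  47  66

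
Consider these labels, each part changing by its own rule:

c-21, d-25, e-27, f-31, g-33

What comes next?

h-37

Letter: c, d, e, f, g → h (letters move forward 1 place in the alphabet).
Second component: alternating steps +4, +2, +4, +2, …, so 21, 25, 27, 31, 33 → 37.
Combining the parts gives h-37.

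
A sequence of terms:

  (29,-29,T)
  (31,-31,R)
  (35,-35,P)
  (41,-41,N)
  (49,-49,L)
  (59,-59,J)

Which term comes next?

(71,-71,H)

First component goes 29, 31, 35, 41, 49, 59 → 71 (differences are 2, 4, 6, … (increasing by 2 each time)).
Second component: always the negative of the first component, so -29, -31, -35, -41, -49, -59 → -71.
For the letter, letters move back 2 places in the alphabet: T, R, P, N, L, J → H.
Putting it together: (71,-71,H).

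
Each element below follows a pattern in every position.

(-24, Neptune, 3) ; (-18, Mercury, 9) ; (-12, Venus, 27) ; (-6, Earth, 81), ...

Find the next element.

For the first part, +6 each step: -24, -18, -12, -6 → 0.
For the planet, runs through the planets Mercury→Neptune: Neptune, Mercury, Venus, Earth → Mars.
Third part: ×3 each step, so 3, 9, 27, 81 → 243.
Combining the parts gives (0, Mars, 243).

(0, Mars, 243)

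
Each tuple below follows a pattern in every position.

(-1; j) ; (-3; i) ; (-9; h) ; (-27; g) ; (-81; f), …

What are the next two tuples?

(-243; e), (-729; d)

First part goes -1, -3, -9, -27, -81 → -243 → -729 (×3 each step).
Letter goes j, i, h, g, f → e → d (letters move back 1 place in the alphabet).
So the next two tuples are (-243; e) and (-729; d).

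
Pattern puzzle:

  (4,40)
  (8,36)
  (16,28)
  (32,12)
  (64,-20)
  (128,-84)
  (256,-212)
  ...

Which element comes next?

First entry goes 4, 8, 16, 32, 64, 128, 256 → 512 (×2 each step).
Second entry: 40, 36, 28, 12, -20, -84, -212 → -468 (together with the first entry always sums to 44).
So the next element is (512,-468).

(512,-468)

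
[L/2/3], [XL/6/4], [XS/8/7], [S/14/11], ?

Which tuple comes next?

[M/22/18]

Size: runs through clothing sizes XS→XL; L, XL, XS, S → M.
Second component goes 2, 6, 8, 14 → 22 (each term is the sum of the two before it).
Third component: 3, 4, 7, 11 → 18 (each term is the sum of the two before it).
Combining the parts gives [M/22/18].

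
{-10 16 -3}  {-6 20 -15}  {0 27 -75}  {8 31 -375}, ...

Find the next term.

{18 38 -1875}

First part goes -10, -6, 0, 8 → 18 (differences are 4, 6, 8, … (increasing by 2 each time)).
Second part: 16, 20, 27, 31 → 38 (alternating steps +4, +7, +4, +7, …).
Third part: ×5 each step; -3, -15, -75, -375 → -1875.
Putting it together: {18 38 -1875}.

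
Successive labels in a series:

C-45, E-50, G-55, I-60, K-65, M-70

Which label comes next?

O-75

For the letter, letters move forward 2 places in the alphabet: C, E, G, I, K, M → O.
Second component goes 45, 50, 55, 60, 65, 70 → 75 (+5 each step).
Combining the parts gives O-75.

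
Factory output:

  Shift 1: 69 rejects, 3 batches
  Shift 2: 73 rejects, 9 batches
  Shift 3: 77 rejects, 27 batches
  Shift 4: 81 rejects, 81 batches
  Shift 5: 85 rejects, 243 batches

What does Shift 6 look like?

Rejects: +4 each step, so 69, 73, 77, 81, 85 → 89.
Batches: ×3 each step, so 3, 9, 27, 81, 243 → 729.
So the next line is 89 rejects, 729 batches.

89 rejects, 729 batches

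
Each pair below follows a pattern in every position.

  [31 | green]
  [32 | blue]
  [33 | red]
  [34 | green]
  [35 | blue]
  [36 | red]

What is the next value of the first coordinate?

37

First coordinate — +1 each step: 31, 32, 33, 34, 35, 36 → 37.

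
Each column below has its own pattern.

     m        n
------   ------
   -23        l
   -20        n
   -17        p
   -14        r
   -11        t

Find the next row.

Column m: -23, -20, -17, -14, -11 → -8 (+3 each step).
Column n: l, n, p, r, t → v (letters move forward 2 places in the alphabet).
Putting it together: -8  v.

-8  v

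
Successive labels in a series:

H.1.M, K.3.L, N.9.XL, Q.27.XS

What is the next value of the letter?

T

Letter: letters move forward 3 places in the alphabet, so H, K, N, Q → T.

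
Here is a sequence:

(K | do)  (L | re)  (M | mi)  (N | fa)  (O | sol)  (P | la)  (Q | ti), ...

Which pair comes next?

Letter: letters move forward 1 place in the alphabet; K, L, M, N, O, P, Q → R.
Note goes do, re, mi, fa, sol, la, ti → do (runs through the solfège scale do→ti).
Putting it together: (R | do).

(R | do)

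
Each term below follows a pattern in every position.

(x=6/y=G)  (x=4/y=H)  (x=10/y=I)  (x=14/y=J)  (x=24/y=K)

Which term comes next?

X: each term is the sum of the two before it; 6, 4, 10, 14, 24 → 38.
Y: letters move forward 1 place in the alphabet, so G, H, I, J, K → L.
Combining the parts gives (x=38/y=L).

(x=38/y=L)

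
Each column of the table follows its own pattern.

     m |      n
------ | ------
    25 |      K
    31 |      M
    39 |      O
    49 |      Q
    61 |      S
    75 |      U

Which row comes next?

Column m: 25, 31, 39, 49, 61, 75 → 91 (differences are 6, 8, 10, … (increasing by 2 each time)).
Column n: letters move forward 2 places in the alphabet, so K, M, O, Q, S, U → W.
Putting it together: 91  W.

91  W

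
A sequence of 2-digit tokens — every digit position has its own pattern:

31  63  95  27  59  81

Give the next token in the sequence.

13

First digit: 3, 6, 9, 2, 5, 8 → 1 (+3 each step, mod 10).
Second digit: 1, 3, 5, 7, 9, 1 → 3 (+2 each step, mod 10).
Combining the parts gives 13.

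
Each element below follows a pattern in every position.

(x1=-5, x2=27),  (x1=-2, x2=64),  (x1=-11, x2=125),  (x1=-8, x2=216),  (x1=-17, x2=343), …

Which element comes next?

(x1=-14, x2=512)

X1: -5, -2, -11, -8, -17 → -14 (alternating steps +3, −9, +3, −9, …).
X2: perfect cubes: 3³, 4³, 5³, …; 27, 64, 125, 216, 343 → 512.
Combining the parts gives (x1=-14, x2=512).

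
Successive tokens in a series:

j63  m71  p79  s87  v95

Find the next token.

For the letter, letters move forward 3 places in the alphabet: j, m, p, s, v → y.
Second component: +8 each step; 63, 71, 79, 87, 95 → 103.
Putting it together: y103.

y103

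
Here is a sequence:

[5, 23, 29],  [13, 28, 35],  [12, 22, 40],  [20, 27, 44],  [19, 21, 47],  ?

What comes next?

First value: 5, 13, 12, 20, 19 → 27 (alternating steps +8, −1, +8, −1, …).
Second value: 23, 28, 22, 27, 21 → 26 (alternating steps +5, −6, +5, −6, …).
Third value: differences are 6, 5, 4, … (decreasing by 1 each time), so 29, 35, 40, 44, 47 → 49.
Putting it together: [27, 26, 49].

[27, 26, 49]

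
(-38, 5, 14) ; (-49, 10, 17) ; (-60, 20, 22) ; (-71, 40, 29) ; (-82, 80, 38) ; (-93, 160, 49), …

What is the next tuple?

First part: −11 each step; -38, -49, -60, -71, -82, -93 → -104.
Second part: 5, 10, 20, 40, 80, 160 → 320 (×2 each step).
For the third part, differences are 3, 5, 7, … (increasing by 2 each time): 14, 17, 22, 29, 38, 49 → 62.
So the next tuple is (-104, 320, 62).

(-104, 320, 62)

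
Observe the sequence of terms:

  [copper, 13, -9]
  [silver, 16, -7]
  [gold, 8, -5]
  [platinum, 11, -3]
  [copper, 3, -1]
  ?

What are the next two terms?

[silver, 6, 1], [gold, -2, 3]

For the metal, repeats copper → silver → gold → platinum: copper, silver, gold, platinum, copper → silver → gold.
For the second slot, alternating steps +3, −8, +3, −8, …: 13, 16, 8, 11, 3 → 6 → -2.
Third slot goes -9, -7, -5, -3, -1 → 1 → 3 (+2 each step).
Putting the parts together: [silver, 6, 1] and then [gold, -2, 3].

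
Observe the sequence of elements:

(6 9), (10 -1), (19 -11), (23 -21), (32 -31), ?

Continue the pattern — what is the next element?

(36 -41)

First component goes 6, 10, 19, 23, 32 → 36 (alternating steps +4, +9, +4, +9, …).
Second component — −10 each step: 9, -1, -11, -21, -31 → -41.
Putting it together: (36 -41).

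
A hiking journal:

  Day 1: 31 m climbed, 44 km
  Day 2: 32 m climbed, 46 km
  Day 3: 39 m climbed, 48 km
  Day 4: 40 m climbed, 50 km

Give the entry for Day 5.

M climbed: 31, 32, 39, 40 → 47 (alternating steps +1, +7, +1, +7, …).
For the km, +2 each step: 44, 46, 48, 50 → 52.
Putting it together: 47 m climbed, 52 km.

47 m climbed, 52 km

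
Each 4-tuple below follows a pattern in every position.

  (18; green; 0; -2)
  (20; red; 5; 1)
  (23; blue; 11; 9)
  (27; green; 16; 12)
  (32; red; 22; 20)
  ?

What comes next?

(38; blue; 27; 23)

First slot: 18, 20, 23, 27, 32 → 38 (differences are 2, 3, 4, … (increasing by 1 each time)).
For the colour, repeats green → red → blue: green, red, blue, green, red → blue.
Third slot — alternating steps +5, +6, +5, +6, …: 0, 5, 11, 16, 22 → 27.
For the fourth slot, alternating steps +3, +8, +3, +8, …: -2, 1, 9, 12, 20 → 23.
Combining the parts gives (38; blue; 27; 23).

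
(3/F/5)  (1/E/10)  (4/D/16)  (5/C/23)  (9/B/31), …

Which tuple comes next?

First component goes 3, 1, 4, 5, 9 → 14 (each term is the sum of the two before it).
Letter: letters move back 1 place in the alphabet, so F, E, D, C, B → A.
Third component: differences are 5, 6, 7, … (increasing by 1 each time), so 5, 10, 16, 23, 31 → 40.
Putting it together: (14/A/40).

(14/A/40)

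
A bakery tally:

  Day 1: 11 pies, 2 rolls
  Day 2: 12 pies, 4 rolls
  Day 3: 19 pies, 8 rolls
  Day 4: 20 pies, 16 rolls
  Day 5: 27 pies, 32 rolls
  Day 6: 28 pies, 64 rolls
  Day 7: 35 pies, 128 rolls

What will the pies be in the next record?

Pies: 11, 12, 19, 20, 27, 28, 35 → 36 (alternating steps +1, +7, +1, +7, …).

36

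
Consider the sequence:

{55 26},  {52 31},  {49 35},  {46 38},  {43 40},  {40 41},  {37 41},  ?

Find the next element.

First part: 55, 52, 49, 46, 43, 40, 37 → 34 (−3 each step).
Second part — differences are 5, 4, 3, … (decreasing by 1 each time): 26, 31, 35, 38, 40, 41, 41 → 40.
So the next element is {34 40}.

{34 40}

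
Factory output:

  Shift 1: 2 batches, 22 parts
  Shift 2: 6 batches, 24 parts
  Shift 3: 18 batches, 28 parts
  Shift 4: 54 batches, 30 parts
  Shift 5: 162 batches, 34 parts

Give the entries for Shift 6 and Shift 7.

For the batches, ×3 each step: 2, 6, 18, 54, 162 → 486 → 1458.
For the parts, alternating steps +2, +4, +2, +4, …: 22, 24, 28, 30, 34 → 36 → 40.
So the next two records are 486 batches, 36 parts and 1458 batches, 40 parts.

486 batches, 36 parts; 1458 batches, 40 parts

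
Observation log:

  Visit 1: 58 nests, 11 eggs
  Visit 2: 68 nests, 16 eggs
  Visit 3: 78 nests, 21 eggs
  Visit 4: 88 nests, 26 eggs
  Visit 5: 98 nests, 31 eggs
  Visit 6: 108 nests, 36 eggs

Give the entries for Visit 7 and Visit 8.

118 nests, 41 eggs; 128 nests, 46 eggs

Nests goes 58, 68, 78, 88, 98, 108 → 118 → 128 (+10 each step).
Eggs goes 11, 16, 21, 26, 31, 36 → 41 → 46 (+5 each step).
So the next two rows are 118 nests, 41 eggs and 128 nests, 46 eggs.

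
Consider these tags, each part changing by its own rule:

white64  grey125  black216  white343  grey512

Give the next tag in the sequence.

black729

Shade — repeats white → grey → black: white, grey, black, white, grey → black.
Second component: 64, 125, 216, 343, 512 → 729 (perfect cubes: 4³, 5³, 6³, …).
Putting it together: black729.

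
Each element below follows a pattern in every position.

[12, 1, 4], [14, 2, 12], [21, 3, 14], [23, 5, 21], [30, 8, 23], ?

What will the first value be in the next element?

First value — alternating steps +2, +7, +2, +7, …: 12, 14, 21, 23, 30 → 32.
Second value: each term is the sum of the two before it; 1, 2, 3, 5, 8 → 13.
Third value: always the previous value of the first value, so 4, 12, 14, 21, 23 → 30.

32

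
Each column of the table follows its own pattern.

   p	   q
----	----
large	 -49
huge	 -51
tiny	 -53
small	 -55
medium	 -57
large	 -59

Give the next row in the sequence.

Column p: repeats large → huge → tiny → small → medium; large, huge, tiny, small, medium, large → huge.
For the column q, −2 each step: -49, -51, -53, -55, -57, -59 → -61.
Combining the parts gives huge  -61.

huge  -61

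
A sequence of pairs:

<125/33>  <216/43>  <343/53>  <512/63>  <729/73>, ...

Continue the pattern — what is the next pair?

First value: perfect cubes: 5³, 6³, 7³, …, so 125, 216, 343, 512, 729 → 1000.
Second value: +10 each step; 33, 43, 53, 63, 73 → 83.
Putting it together: <1000/83>.

<1000/83>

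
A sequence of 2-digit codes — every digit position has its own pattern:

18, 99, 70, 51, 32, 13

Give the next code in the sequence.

First digit: −2 each step, mod 10; 1, 9, 7, 5, 3, 1 → 9.
For the second digit, +1 each step, mod 10: 8, 9, 0, 1, 2, 3 → 4.
Putting it together: 94.

94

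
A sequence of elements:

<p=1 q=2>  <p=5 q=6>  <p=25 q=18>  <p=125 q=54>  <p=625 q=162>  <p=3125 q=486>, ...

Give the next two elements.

<p=15625 q=1458>, <p=78125 q=4374>

P: ×5 each step, so 1, 5, 25, 125, 625, 3125 → 15625 → 78125.
Q: ×3 each step, so 2, 6, 18, 54, 162, 486 → 1458 → 4374.
Putting the parts together: <p=15625 q=1458> and then <p=78125 q=4374>.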